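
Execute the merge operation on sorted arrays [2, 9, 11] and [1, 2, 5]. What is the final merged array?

Merging process:

Compare 2 vs 1: take 1 from right. Merged: [1]
Compare 2 vs 2: take 2 from left. Merged: [1, 2]
Compare 9 vs 2: take 2 from right. Merged: [1, 2, 2]
Compare 9 vs 5: take 5 from right. Merged: [1, 2, 2, 5]
Append remaining from left: [9, 11]. Merged: [1, 2, 2, 5, 9, 11]

Final merged array: [1, 2, 2, 5, 9, 11]
Total comparisons: 4

The merged array is [1, 2, 2, 5, 9, 11], requiring 4 comparisons. The merge step runs in O(n) time where n is the total number of elements.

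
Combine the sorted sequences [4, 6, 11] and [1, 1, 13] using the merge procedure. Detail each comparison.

Merging process:

Compare 4 vs 1: take 1 from right. Merged: [1]
Compare 4 vs 1: take 1 from right. Merged: [1, 1]
Compare 4 vs 13: take 4 from left. Merged: [1, 1, 4]
Compare 6 vs 13: take 6 from left. Merged: [1, 1, 4, 6]
Compare 11 vs 13: take 11 from left. Merged: [1, 1, 4, 6, 11]
Append remaining from right: [13]. Merged: [1, 1, 4, 6, 11, 13]

Final merged array: [1, 1, 4, 6, 11, 13]
Total comparisons: 5

The merged array is [1, 1, 4, 6, 11, 13], requiring 5 comparisons. The merge step runs in O(n) time where n is the total number of elements.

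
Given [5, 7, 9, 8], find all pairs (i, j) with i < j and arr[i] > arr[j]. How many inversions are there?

Finding inversions in [5, 7, 9, 8]:

(2, 3): arr[2]=9 > arr[3]=8

Total inversions: 1

The array has 1 inversion(s): (2,3). Each pair (i,j) satisfies i < j and arr[i] > arr[j].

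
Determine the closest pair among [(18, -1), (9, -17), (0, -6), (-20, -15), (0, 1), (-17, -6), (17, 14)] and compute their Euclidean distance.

Computing all pairwise distances among 7 points:

d((18, -1), (9, -17)) = 18.3576
d((18, -1), (0, -6)) = 18.6815
d((18, -1), (-20, -15)) = 40.4969
d((18, -1), (0, 1)) = 18.1108
d((18, -1), (-17, -6)) = 35.3553
d((18, -1), (17, 14)) = 15.0333
d((9, -17), (0, -6)) = 14.2127
d((9, -17), (-20, -15)) = 29.0689
d((9, -17), (0, 1)) = 20.1246
d((9, -17), (-17, -6)) = 28.2312
d((9, -17), (17, 14)) = 32.0156
d((0, -6), (-20, -15)) = 21.9317
d((0, -6), (0, 1)) = 7.0 <-- minimum
d((0, -6), (-17, -6)) = 17.0
d((0, -6), (17, 14)) = 26.2488
d((-20, -15), (0, 1)) = 25.6125
d((-20, -15), (-17, -6)) = 9.4868
d((-20, -15), (17, 14)) = 47.0106
d((0, 1), (-17, -6)) = 18.3848
d((0, 1), (17, 14)) = 21.4009
d((-17, -6), (17, 14)) = 39.4462

Closest pair: (0, -6) and (0, 1) with distance 7.0

The closest pair is (0, -6) and (0, 1) with Euclidean distance 7.0. For 7 points, brute-force pairwise comparison is shown above. For large n, the divide-and-conquer algorithm (sort by x, recurse on halves, check the dividing strip) achieves O(n log n).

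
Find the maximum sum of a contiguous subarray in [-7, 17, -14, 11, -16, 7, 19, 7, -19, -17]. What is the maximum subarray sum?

Using Kadane's algorithm on [-7, 17, -14, 11, -16, 7, 19, 7, -19, -17]:

Scanning through the array:
Position 1 (value 17): max_ending_here = 17, max_so_far = 17
Position 2 (value -14): max_ending_here = 3, max_so_far = 17
Position 3 (value 11): max_ending_here = 14, max_so_far = 17
Position 4 (value -16): max_ending_here = -2, max_so_far = 17
Position 5 (value 7): max_ending_here = 7, max_so_far = 17
Position 6 (value 19): max_ending_here = 26, max_so_far = 26
Position 7 (value 7): max_ending_here = 33, max_so_far = 33
Position 8 (value -19): max_ending_here = 14, max_so_far = 33
Position 9 (value -17): max_ending_here = -3, max_so_far = 33

Maximum subarray: [7, 19, 7]
Maximum sum: 33

The maximum subarray is [7, 19, 7] with sum 33. This subarray runs from index 5 to index 7.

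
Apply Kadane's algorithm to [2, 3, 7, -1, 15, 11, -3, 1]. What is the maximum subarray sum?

Using Kadane's algorithm on [2, 3, 7, -1, 15, 11, -3, 1]:

Scanning through the array:
Position 1 (value 3): max_ending_here = 5, max_so_far = 5
Position 2 (value 7): max_ending_here = 12, max_so_far = 12
Position 3 (value -1): max_ending_here = 11, max_so_far = 12
Position 4 (value 15): max_ending_here = 26, max_so_far = 26
Position 5 (value 11): max_ending_here = 37, max_so_far = 37
Position 6 (value -3): max_ending_here = 34, max_so_far = 37
Position 7 (value 1): max_ending_here = 35, max_so_far = 37

Maximum subarray: [2, 3, 7, -1, 15, 11]
Maximum sum: 37

The maximum subarray is [2, 3, 7, -1, 15, 11] with sum 37. This subarray runs from index 0 to index 5.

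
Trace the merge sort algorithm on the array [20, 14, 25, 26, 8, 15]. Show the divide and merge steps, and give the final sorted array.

Merge sort trace:

Split: [20, 14, 25, 26, 8, 15] -> [20, 14, 25] and [26, 8, 15]
  Split: [20, 14, 25] -> [20] and [14, 25]
    Split: [14, 25] -> [14] and [25]
    Merge: [14] + [25] -> [14, 25]
  Merge: [20] + [14, 25] -> [14, 20, 25]
  Split: [26, 8, 15] -> [26] and [8, 15]
    Split: [8, 15] -> [8] and [15]
    Merge: [8] + [15] -> [8, 15]
  Merge: [26] + [8, 15] -> [8, 15, 26]
Merge: [14, 20, 25] + [8, 15, 26] -> [8, 14, 15, 20, 25, 26]

Final sorted array: [8, 14, 15, 20, 25, 26]

The merge sort proceeds by recursively splitting the array and merging sorted halves.
After all merges, the sorted array is [8, 14, 15, 20, 25, 26].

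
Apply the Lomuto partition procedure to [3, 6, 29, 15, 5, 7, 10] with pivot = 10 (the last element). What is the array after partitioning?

Lomuto partition with pivot = 10:

Initial array: [3, 6, 29, 15, 5, 7, 10]

arr[0]=3 <= 10: swap with position 0, array becomes [3, 6, 29, 15, 5, 7, 10]
arr[1]=6 <= 10: swap with position 1, array becomes [3, 6, 29, 15, 5, 7, 10]
arr[2]=29 > 10: no swap
arr[3]=15 > 10: no swap
arr[4]=5 <= 10: swap with position 2, array becomes [3, 6, 5, 15, 29, 7, 10]
arr[5]=7 <= 10: swap with position 3, array becomes [3, 6, 5, 7, 29, 15, 10]

Place pivot at position 4: [3, 6, 5, 7, 10, 15, 29]
Pivot position: 4

After partitioning with pivot 10, the array becomes [3, 6, 5, 7, 10, 15, 29]. The pivot is placed at index 4. All elements to the left of the pivot are <= 10, and all elements to the right are > 10.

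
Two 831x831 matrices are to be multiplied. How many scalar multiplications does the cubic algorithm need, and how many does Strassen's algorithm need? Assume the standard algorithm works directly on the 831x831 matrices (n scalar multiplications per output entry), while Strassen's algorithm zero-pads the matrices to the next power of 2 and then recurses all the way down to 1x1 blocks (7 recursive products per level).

Matrix multiplication for 831x831 matrices:

Strassen's algorithm requires power-of-2 dimensions. Pad 831x831 to 1024x1024 (next power of 2).

Standard algorithm: 831^3 = 573856191 multiplications
Strassen's algorithm: 7^(log2(1024)) = 7^10 = 282475249 multiplications
Savings: 573856191 - 282475249 = 291380942 multiplications

Standard: 573856191 multiplications (831^3). Strassen: 282475249 multiplications (7^10, after padding to 1024x1024). Strassen reduces 8 recursive multiplications to 7 at each level.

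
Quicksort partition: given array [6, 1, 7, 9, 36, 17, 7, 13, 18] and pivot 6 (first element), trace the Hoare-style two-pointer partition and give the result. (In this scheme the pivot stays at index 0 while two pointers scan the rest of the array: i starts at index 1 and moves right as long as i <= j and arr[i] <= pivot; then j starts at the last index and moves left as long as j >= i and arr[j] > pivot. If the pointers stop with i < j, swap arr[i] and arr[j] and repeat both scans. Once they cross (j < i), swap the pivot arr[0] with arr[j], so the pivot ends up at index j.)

Hoare-style two-pointer partition with pivot = 6:

Initial array: [6, 1, 7, 9, 36, 17, 7, 13, 18]

Pointers start at i = 1, j = 8.
i ends at 2, j ends at 1: the pointers have crossed (j < i), so scanning stops.

Swap pivot arr[0] with arr[1] to place pivot at position 1: [1, 6, 7, 9, 36, 17, 7, 13, 18]
Pivot position: 1

After partitioning with pivot 6, the array becomes [1, 6, 7, 9, 36, 17, 7, 13, 18]. The pivot is placed at index 1. All elements to the left of the pivot are <= 6, and all elements to the right are > 6.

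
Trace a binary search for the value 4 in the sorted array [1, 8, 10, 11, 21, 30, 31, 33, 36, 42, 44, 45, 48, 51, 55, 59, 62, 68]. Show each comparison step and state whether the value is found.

Binary search for 4 in [1, 8, 10, 11, 21, 30, 31, 33, 36, 42, 44, 45, 48, 51, 55, 59, 62, 68]:

lo=0, hi=17, mid=8, arr[mid]=36 -> 36 > 4, search left half
lo=0, hi=7, mid=3, arr[mid]=11 -> 11 > 4, search left half
lo=0, hi=2, mid=1, arr[mid]=8 -> 8 > 4, search left half
lo=0, hi=0, mid=0, arr[mid]=1 -> 1 < 4, search right half
lo=1 > hi=0, target 4 not found

Binary search determines that 4 is not in the array after 4 comparisons. The search space was exhausted without finding the target.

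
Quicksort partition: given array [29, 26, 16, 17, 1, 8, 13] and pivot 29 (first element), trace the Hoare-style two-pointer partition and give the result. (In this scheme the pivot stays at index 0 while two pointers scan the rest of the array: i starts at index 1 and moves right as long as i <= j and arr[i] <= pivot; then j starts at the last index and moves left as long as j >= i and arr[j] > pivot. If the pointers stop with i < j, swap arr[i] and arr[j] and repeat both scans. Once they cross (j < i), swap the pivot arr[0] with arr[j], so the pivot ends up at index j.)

Hoare-style two-pointer partition with pivot = 29:

Initial array: [29, 26, 16, 17, 1, 8, 13]

Pointers start at i = 1, j = 6.
i ends at 7, j ends at 6: the pointers have crossed (j < i), so scanning stops.

Swap pivot arr[0] with arr[6] to place pivot at position 6: [13, 26, 16, 17, 1, 8, 29]
Pivot position: 6

After partitioning with pivot 29, the array becomes [13, 26, 16, 17, 1, 8, 29]. The pivot is placed at index 6. All elements to the left of the pivot are <= 29, and all elements to the right are > 29.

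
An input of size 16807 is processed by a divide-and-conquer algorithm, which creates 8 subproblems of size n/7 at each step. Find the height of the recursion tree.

For divide and conquer with division factor 7:

Problem sizes at each level:
Level 0: 16807
Level 1: 2401
Level 2: 343
Level 3: 49
Level 4: 7
Level 5: 1

The root is level 0 and the size-1 base case is level 5 (the tree spans levels 0 through 5, i.e. 6 levels counting the root), so the depth is the number of divisions: log_7(16807) = 5

The recursion tree depth is log_7(16807) = 5. At each level, the problem size is divided by 7, so it takes 5 divisions to reduce to a base case of size 1. The algorithm makes 8 recursive calls at each level.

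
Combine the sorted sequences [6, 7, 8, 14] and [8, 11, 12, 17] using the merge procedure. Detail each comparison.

Merging process:

Compare 6 vs 8: take 6 from left. Merged: [6]
Compare 7 vs 8: take 7 from left. Merged: [6, 7]
Compare 8 vs 8: take 8 from left. Merged: [6, 7, 8]
Compare 14 vs 8: take 8 from right. Merged: [6, 7, 8, 8]
Compare 14 vs 11: take 11 from right. Merged: [6, 7, 8, 8, 11]
Compare 14 vs 12: take 12 from right. Merged: [6, 7, 8, 8, 11, 12]
Compare 14 vs 17: take 14 from left. Merged: [6, 7, 8, 8, 11, 12, 14]
Append remaining from right: [17]. Merged: [6, 7, 8, 8, 11, 12, 14, 17]

Final merged array: [6, 7, 8, 8, 11, 12, 14, 17]
Total comparisons: 7

The merged array is [6, 7, 8, 8, 11, 12, 14, 17], requiring 7 comparisons. The merge step runs in O(n) time where n is the total number of elements.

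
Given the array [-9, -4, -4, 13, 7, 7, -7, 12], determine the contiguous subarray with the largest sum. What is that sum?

Using Kadane's algorithm on [-9, -4, -4, 13, 7, 7, -7, 12]:

Scanning through the array:
Position 1 (value -4): max_ending_here = -4, max_so_far = -4
Position 2 (value -4): max_ending_here = -4, max_so_far = -4
Position 3 (value 13): max_ending_here = 13, max_so_far = 13
Position 4 (value 7): max_ending_here = 20, max_so_far = 20
Position 5 (value 7): max_ending_here = 27, max_so_far = 27
Position 6 (value -7): max_ending_here = 20, max_so_far = 27
Position 7 (value 12): max_ending_here = 32, max_so_far = 32

Maximum subarray: [13, 7, 7, -7, 12]
Maximum sum: 32

The maximum subarray is [13, 7, 7, -7, 12] with sum 32. This subarray runs from index 3 to index 7.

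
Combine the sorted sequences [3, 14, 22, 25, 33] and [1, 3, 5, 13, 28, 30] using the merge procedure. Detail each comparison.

Merging process:

Compare 3 vs 1: take 1 from right. Merged: [1]
Compare 3 vs 3: take 3 from left. Merged: [1, 3]
Compare 14 vs 3: take 3 from right. Merged: [1, 3, 3]
Compare 14 vs 5: take 5 from right. Merged: [1, 3, 3, 5]
Compare 14 vs 13: take 13 from right. Merged: [1, 3, 3, 5, 13]
Compare 14 vs 28: take 14 from left. Merged: [1, 3, 3, 5, 13, 14]
Compare 22 vs 28: take 22 from left. Merged: [1, 3, 3, 5, 13, 14, 22]
Compare 25 vs 28: take 25 from left. Merged: [1, 3, 3, 5, 13, 14, 22, 25]
Compare 33 vs 28: take 28 from right. Merged: [1, 3, 3, 5, 13, 14, 22, 25, 28]
Compare 33 vs 30: take 30 from right. Merged: [1, 3, 3, 5, 13, 14, 22, 25, 28, 30]
Append remaining from left: [33]. Merged: [1, 3, 3, 5, 13, 14, 22, 25, 28, 30, 33]

Final merged array: [1, 3, 3, 5, 13, 14, 22, 25, 28, 30, 33]
Total comparisons: 10

The merged array is [1, 3, 3, 5, 13, 14, 22, 25, 28, 30, 33], requiring 10 comparisons. The merge step runs in O(n) time where n is the total number of elements.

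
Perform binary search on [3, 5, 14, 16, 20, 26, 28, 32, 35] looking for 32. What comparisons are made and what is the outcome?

Binary search for 32 in [3, 5, 14, 16, 20, 26, 28, 32, 35]:

lo=0, hi=8, mid=4, arr[mid]=20 -> 20 < 32, search right half
lo=5, hi=8, mid=6, arr[mid]=28 -> 28 < 32, search right half
lo=7, hi=8, mid=7, arr[mid]=32 -> Found target at index 7!

Binary search finds 32 at index 7 after 3 comparisons. The search repeatedly halves the search space by comparing with the middle element.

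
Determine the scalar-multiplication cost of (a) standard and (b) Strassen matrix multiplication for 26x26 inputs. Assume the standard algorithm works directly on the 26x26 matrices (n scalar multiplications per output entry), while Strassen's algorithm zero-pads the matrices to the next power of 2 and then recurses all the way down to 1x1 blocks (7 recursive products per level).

Matrix multiplication for 26x26 matrices:

Strassen's algorithm requires power-of-2 dimensions. Pad 26x26 to 32x32 (next power of 2).

Standard algorithm: 26^3 = 17576 multiplications
Strassen's algorithm: 7^(log2(32)) = 7^5 = 16807 multiplications
Savings: 17576 - 16807 = 769 multiplications

Standard: 17576 multiplications (26^3). Strassen: 16807 multiplications (7^5, after padding to 32x32). Strassen reduces 8 recursive multiplications to 7 at each level.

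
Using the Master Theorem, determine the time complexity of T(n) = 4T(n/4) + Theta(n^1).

Master Theorem for T(n) = 4T(n/4) + O(n^1):

a = 4, b = 4, c = 1
log_b(a) = log_4(4) = 1.0000

Case 2: c = 1 = log_4(4) = 1.0000
T(n) = O(n^1 log n) = O(n log n)

For T(n) = 4T(n/4) + O(n^1): log_4(4) = 1.0000. This is Case 2 of the Master Theorem (c = log_b(a), equal work at all levels), giving O(n log n).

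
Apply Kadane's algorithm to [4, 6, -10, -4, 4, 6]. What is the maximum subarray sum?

Using Kadane's algorithm on [4, 6, -10, -4, 4, 6]:

Scanning through the array:
Position 1 (value 6): max_ending_here = 10, max_so_far = 10
Position 2 (value -10): max_ending_here = 0, max_so_far = 10
Position 3 (value -4): max_ending_here = -4, max_so_far = 10
Position 4 (value 4): max_ending_here = 4, max_so_far = 10
Position 5 (value 6): max_ending_here = 10, max_so_far = 10

Maximum subarray: [4, 6]
Maximum sum: 10

The maximum subarray is [4, 6] with sum 10. This subarray runs from index 0 to index 1.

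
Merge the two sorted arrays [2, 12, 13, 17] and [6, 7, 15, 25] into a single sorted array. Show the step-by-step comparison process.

Merging process:

Compare 2 vs 6: take 2 from left. Merged: [2]
Compare 12 vs 6: take 6 from right. Merged: [2, 6]
Compare 12 vs 7: take 7 from right. Merged: [2, 6, 7]
Compare 12 vs 15: take 12 from left. Merged: [2, 6, 7, 12]
Compare 13 vs 15: take 13 from left. Merged: [2, 6, 7, 12, 13]
Compare 17 vs 15: take 15 from right. Merged: [2, 6, 7, 12, 13, 15]
Compare 17 vs 25: take 17 from left. Merged: [2, 6, 7, 12, 13, 15, 17]
Append remaining from right: [25]. Merged: [2, 6, 7, 12, 13, 15, 17, 25]

Final merged array: [2, 6, 7, 12, 13, 15, 17, 25]
Total comparisons: 7

The merged array is [2, 6, 7, 12, 13, 15, 17, 25], requiring 7 comparisons. The merge step runs in O(n) time where n is the total number of elements.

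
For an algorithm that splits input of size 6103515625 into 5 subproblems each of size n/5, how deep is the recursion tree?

For divide and conquer with division factor 5:

Problem sizes at each level:
Level 0: 6103515625
Level 1: 1220703125
Level 2: 244140625
Level 3: 48828125
Level 4: 9765625
Level 5: 1953125
Level 6: 390625
Level 7: 78125
Level 8: 15625
Level 9: 3125
Level 10: 625
Level 11: 125
Level 12: 25
Level 13: 5
Level 14: 1

The root is level 0 and the size-1 base case is level 14 (the tree spans levels 0 through 14, i.e. 15 levels counting the root), so the depth is the number of divisions: log_5(6103515625) = 14

The recursion tree depth is log_5(6103515625) = 14. At each level, the problem size is divided by 5, so it takes 14 divisions to reduce to a base case of size 1. The algorithm makes 5 recursive calls at each level.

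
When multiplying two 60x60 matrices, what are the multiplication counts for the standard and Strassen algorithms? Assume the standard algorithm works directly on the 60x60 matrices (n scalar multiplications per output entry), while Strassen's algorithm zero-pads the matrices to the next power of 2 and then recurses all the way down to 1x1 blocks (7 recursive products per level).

Matrix multiplication for 60x60 matrices:

Strassen's algorithm requires power-of-2 dimensions. Pad 60x60 to 64x64 (next power of 2).

Standard algorithm: 60^3 = 216000 multiplications
Strassen's algorithm: 7^(log2(64)) = 7^6 = 117649 multiplications
Savings: 216000 - 117649 = 98351 multiplications

Standard: 216000 multiplications (60^3). Strassen: 117649 multiplications (7^6, after padding to 64x64). Strassen reduces 8 recursive multiplications to 7 at each level.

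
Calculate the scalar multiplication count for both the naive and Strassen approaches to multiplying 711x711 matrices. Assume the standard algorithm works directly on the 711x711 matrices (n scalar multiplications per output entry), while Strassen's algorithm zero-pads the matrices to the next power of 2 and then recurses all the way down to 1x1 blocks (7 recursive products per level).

Matrix multiplication for 711x711 matrices:

Strassen's algorithm requires power-of-2 dimensions. Pad 711x711 to 1024x1024 (next power of 2).

Standard algorithm: 711^3 = 359425431 multiplications
Strassen's algorithm: 7^(log2(1024)) = 7^10 = 282475249 multiplications
Savings: 359425431 - 282475249 = 76950182 multiplications

Standard: 359425431 multiplications (711^3). Strassen: 282475249 multiplications (7^10, after padding to 1024x1024). Strassen reduces 8 recursive multiplications to 7 at each level.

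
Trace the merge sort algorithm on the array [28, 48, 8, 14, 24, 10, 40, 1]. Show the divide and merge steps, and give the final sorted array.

Merge sort trace:

Split: [28, 48, 8, 14, 24, 10, 40, 1] -> [28, 48, 8, 14] and [24, 10, 40, 1]
  Split: [28, 48, 8, 14] -> [28, 48] and [8, 14]
    Split: [28, 48] -> [28] and [48]
    Merge: [28] + [48] -> [28, 48]
    Split: [8, 14] -> [8] and [14]
    Merge: [8] + [14] -> [8, 14]
  Merge: [28, 48] + [8, 14] -> [8, 14, 28, 48]
  Split: [24, 10, 40, 1] -> [24, 10] and [40, 1]
    Split: [24, 10] -> [24] and [10]
    Merge: [24] + [10] -> [10, 24]
    Split: [40, 1] -> [40] and [1]
    Merge: [40] + [1] -> [1, 40]
  Merge: [10, 24] + [1, 40] -> [1, 10, 24, 40]
Merge: [8, 14, 28, 48] + [1, 10, 24, 40] -> [1, 8, 10, 14, 24, 28, 40, 48]

Final sorted array: [1, 8, 10, 14, 24, 28, 40, 48]

The merge sort proceeds by recursively splitting the array and merging sorted halves.
After all merges, the sorted array is [1, 8, 10, 14, 24, 28, 40, 48].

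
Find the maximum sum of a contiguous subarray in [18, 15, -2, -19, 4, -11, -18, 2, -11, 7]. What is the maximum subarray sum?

Using Kadane's algorithm on [18, 15, -2, -19, 4, -11, -18, 2, -11, 7]:

Scanning through the array:
Position 1 (value 15): max_ending_here = 33, max_so_far = 33
Position 2 (value -2): max_ending_here = 31, max_so_far = 33
Position 3 (value -19): max_ending_here = 12, max_so_far = 33
Position 4 (value 4): max_ending_here = 16, max_so_far = 33
Position 5 (value -11): max_ending_here = 5, max_so_far = 33
Position 6 (value -18): max_ending_here = -13, max_so_far = 33
Position 7 (value 2): max_ending_here = 2, max_so_far = 33
Position 8 (value -11): max_ending_here = -9, max_so_far = 33
Position 9 (value 7): max_ending_here = 7, max_so_far = 33

Maximum subarray: [18, 15]
Maximum sum: 33

The maximum subarray is [18, 15] with sum 33. This subarray runs from index 0 to index 1.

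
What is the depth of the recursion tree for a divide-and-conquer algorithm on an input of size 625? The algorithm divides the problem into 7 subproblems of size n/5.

For divide and conquer with division factor 5:

Problem sizes at each level:
Level 0: 625
Level 1: 125
Level 2: 25
Level 3: 5
Level 4: 1

The root is level 0 and the size-1 base case is level 4 (the tree spans levels 0 through 4, i.e. 5 levels counting the root), so the depth is the number of divisions: log_5(625) = 4

The recursion tree depth is log_5(625) = 4. At each level, the problem size is divided by 5, so it takes 4 divisions to reduce to a base case of size 1. The algorithm makes 7 recursive calls at each level.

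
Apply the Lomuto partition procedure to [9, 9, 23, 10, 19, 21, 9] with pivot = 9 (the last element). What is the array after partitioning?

Lomuto partition with pivot = 9:

Initial array: [9, 9, 23, 10, 19, 21, 9]

arr[0]=9 <= 9: swap with position 0, array becomes [9, 9, 23, 10, 19, 21, 9]
arr[1]=9 <= 9: swap with position 1, array becomes [9, 9, 23, 10, 19, 21, 9]
arr[2]=23 > 9: no swap
arr[3]=10 > 9: no swap
arr[4]=19 > 9: no swap
arr[5]=21 > 9: no swap

Place pivot at position 2: [9, 9, 9, 10, 19, 21, 23]
Pivot position: 2

After partitioning with pivot 9, the array becomes [9, 9, 9, 10, 19, 21, 23]. The pivot is placed at index 2. All elements to the left of the pivot are <= 9, and all elements to the right are > 9.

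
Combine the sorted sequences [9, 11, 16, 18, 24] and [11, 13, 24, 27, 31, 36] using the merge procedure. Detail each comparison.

Merging process:

Compare 9 vs 11: take 9 from left. Merged: [9]
Compare 11 vs 11: take 11 from left. Merged: [9, 11]
Compare 16 vs 11: take 11 from right. Merged: [9, 11, 11]
Compare 16 vs 13: take 13 from right. Merged: [9, 11, 11, 13]
Compare 16 vs 24: take 16 from left. Merged: [9, 11, 11, 13, 16]
Compare 18 vs 24: take 18 from left. Merged: [9, 11, 11, 13, 16, 18]
Compare 24 vs 24: take 24 from left. Merged: [9, 11, 11, 13, 16, 18, 24]
Append remaining from right: [24, 27, 31, 36]. Merged: [9, 11, 11, 13, 16, 18, 24, 24, 27, 31, 36]

Final merged array: [9, 11, 11, 13, 16, 18, 24, 24, 27, 31, 36]
Total comparisons: 7

The merged array is [9, 11, 11, 13, 16, 18, 24, 24, 27, 31, 36], requiring 7 comparisons. The merge step runs in O(n) time where n is the total number of elements.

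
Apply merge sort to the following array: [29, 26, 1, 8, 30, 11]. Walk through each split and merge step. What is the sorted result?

Merge sort trace:

Split: [29, 26, 1, 8, 30, 11] -> [29, 26, 1] and [8, 30, 11]
  Split: [29, 26, 1] -> [29] and [26, 1]
    Split: [26, 1] -> [26] and [1]
    Merge: [26] + [1] -> [1, 26]
  Merge: [29] + [1, 26] -> [1, 26, 29]
  Split: [8, 30, 11] -> [8] and [30, 11]
    Split: [30, 11] -> [30] and [11]
    Merge: [30] + [11] -> [11, 30]
  Merge: [8] + [11, 30] -> [8, 11, 30]
Merge: [1, 26, 29] + [8, 11, 30] -> [1, 8, 11, 26, 29, 30]

Final sorted array: [1, 8, 11, 26, 29, 30]

The merge sort proceeds by recursively splitting the array and merging sorted halves.
After all merges, the sorted array is [1, 8, 11, 26, 29, 30].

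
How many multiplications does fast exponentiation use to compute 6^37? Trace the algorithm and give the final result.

Computing 6^37 by squaring (build up from 6^1; each line after the first costs one multiplication):

6^1 = 6
6^2 = (6^1)^2 = 6^2 = 36
6^4 = (6^2)^2 = 36^2 = 1296
6^8 = (6^4)^2 = 1296^2 = 1679616
6^9 = 6 * 6^8 = 6 * 1679616 = 10077696
6^18 = (6^9)^2 = 10077696^2 = 101559956668416
6^36 = (6^18)^2 = 101559956668416^2 = 10314424798490535546171949056
6^37 = 6 * 6^36 = 6 * 10314424798490535546171949056 = 61886548790943213277031694336

Result: 61886548790943213277031694336
Multiplications needed: 7 (7 lines after 6^1)

6^37 = 61886548790943213277031694336. Using exponentiation by squaring, this requires 7 multiplications. The key idea: if the exponent is even, square the half-power; if odd, multiply by the base once.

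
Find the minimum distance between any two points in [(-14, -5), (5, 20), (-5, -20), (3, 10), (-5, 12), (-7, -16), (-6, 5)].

Computing all pairwise distances among 7 points:

d((-14, -5), (5, 20)) = 31.4006
d((-14, -5), (-5, -20)) = 17.4929
d((-14, -5), (3, 10)) = 22.6716
d((-14, -5), (-5, 12)) = 19.2354
d((-14, -5), (-7, -16)) = 13.0384
d((-14, -5), (-6, 5)) = 12.8062
d((5, 20), (-5, -20)) = 41.2311
d((5, 20), (3, 10)) = 10.198
d((5, 20), (-5, 12)) = 12.8062
d((5, 20), (-7, -16)) = 37.9473
d((5, 20), (-6, 5)) = 18.6011
d((-5, -20), (3, 10)) = 31.0483
d((-5, -20), (-5, 12)) = 32.0
d((-5, -20), (-7, -16)) = 4.4721 <-- minimum
d((-5, -20), (-6, 5)) = 25.02
d((3, 10), (-5, 12)) = 8.2462
d((3, 10), (-7, -16)) = 27.8568
d((3, 10), (-6, 5)) = 10.2956
d((-5, 12), (-7, -16)) = 28.0713
d((-5, 12), (-6, 5)) = 7.0711
d((-7, -16), (-6, 5)) = 21.0238

Closest pair: (-5, -20) and (-7, -16) with distance 4.4721

The closest pair is (-5, -20) and (-7, -16) with Euclidean distance 4.4721. For 7 points, brute-force pairwise comparison is shown above. For large n, the divide-and-conquer algorithm (sort by x, recurse on halves, check the dividing strip) achieves O(n log n).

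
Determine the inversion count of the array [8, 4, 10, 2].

Finding inversions in [8, 4, 10, 2]:

(0, 1): arr[0]=8 > arr[1]=4
(0, 3): arr[0]=8 > arr[3]=2
(1, 3): arr[1]=4 > arr[3]=2
(2, 3): arr[2]=10 > arr[3]=2

Total inversions: 4

The array has 4 inversion(s): (0,1), (0,3), (1,3), (2,3). Each pair (i,j) satisfies i < j and arr[i] > arr[j].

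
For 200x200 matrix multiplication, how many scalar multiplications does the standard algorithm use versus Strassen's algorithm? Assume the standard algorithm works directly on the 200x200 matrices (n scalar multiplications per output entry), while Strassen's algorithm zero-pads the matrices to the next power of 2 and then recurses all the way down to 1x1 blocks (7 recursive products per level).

Matrix multiplication for 200x200 matrices:

Strassen's algorithm requires power-of-2 dimensions. Pad 200x200 to 256x256 (next power of 2).

Standard algorithm: 200^3 = 8000000 multiplications
Strassen's algorithm: 7^(log2(256)) = 7^8 = 5764801 multiplications
Savings: 8000000 - 5764801 = 2235199 multiplications

Standard: 8000000 multiplications (200^3). Strassen: 5764801 multiplications (7^8, after padding to 256x256). Strassen reduces 8 recursive multiplications to 7 at each level.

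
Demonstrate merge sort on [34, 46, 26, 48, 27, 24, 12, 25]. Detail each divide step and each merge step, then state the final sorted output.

Merge sort trace:

Split: [34, 46, 26, 48, 27, 24, 12, 25] -> [34, 46, 26, 48] and [27, 24, 12, 25]
  Split: [34, 46, 26, 48] -> [34, 46] and [26, 48]
    Split: [34, 46] -> [34] and [46]
    Merge: [34] + [46] -> [34, 46]
    Split: [26, 48] -> [26] and [48]
    Merge: [26] + [48] -> [26, 48]
  Merge: [34, 46] + [26, 48] -> [26, 34, 46, 48]
  Split: [27, 24, 12, 25] -> [27, 24] and [12, 25]
    Split: [27, 24] -> [27] and [24]
    Merge: [27] + [24] -> [24, 27]
    Split: [12, 25] -> [12] and [25]
    Merge: [12] + [25] -> [12, 25]
  Merge: [24, 27] + [12, 25] -> [12, 24, 25, 27]
Merge: [26, 34, 46, 48] + [12, 24, 25, 27] -> [12, 24, 25, 26, 27, 34, 46, 48]

Final sorted array: [12, 24, 25, 26, 27, 34, 46, 48]

The merge sort proceeds by recursively splitting the array and merging sorted halves.
After all merges, the sorted array is [12, 24, 25, 26, 27, 34, 46, 48].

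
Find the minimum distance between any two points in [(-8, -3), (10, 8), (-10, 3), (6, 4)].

Computing all pairwise distances among 4 points:

d((-8, -3), (10, 8)) = 21.095
d((-8, -3), (-10, 3)) = 6.3246
d((-8, -3), (6, 4)) = 15.6525
d((10, 8), (-10, 3)) = 20.6155
d((10, 8), (6, 4)) = 5.6569 <-- minimum
d((-10, 3), (6, 4)) = 16.0312

Closest pair: (10, 8) and (6, 4) with distance 5.6569

The closest pair is (10, 8) and (6, 4) with Euclidean distance 5.6569. For 4 points, brute-force pairwise comparison is shown above. For large n, the divide-and-conquer algorithm (sort by x, recurse on halves, check the dividing strip) achieves O(n log n).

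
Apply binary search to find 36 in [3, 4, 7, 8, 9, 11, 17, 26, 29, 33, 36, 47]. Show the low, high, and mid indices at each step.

Binary search for 36 in [3, 4, 7, 8, 9, 11, 17, 26, 29, 33, 36, 47]:

lo=0, hi=11, mid=5, arr[mid]=11 -> 11 < 36, search right half
lo=6, hi=11, mid=8, arr[mid]=29 -> 29 < 36, search right half
lo=9, hi=11, mid=10, arr[mid]=36 -> Found target at index 10!

Binary search finds 36 at index 10 after 3 comparisons. The search repeatedly halves the search space by comparing with the middle element.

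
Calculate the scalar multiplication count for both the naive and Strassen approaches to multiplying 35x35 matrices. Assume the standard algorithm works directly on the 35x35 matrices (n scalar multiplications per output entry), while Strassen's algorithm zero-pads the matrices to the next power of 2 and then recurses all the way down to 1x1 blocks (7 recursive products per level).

Matrix multiplication for 35x35 matrices:

Strassen's algorithm requires power-of-2 dimensions. Pad 35x35 to 64x64 (next power of 2).

Standard algorithm: 35^3 = 42875 multiplications
Strassen's algorithm: 7^(log2(64)) = 7^6 = 117649 multiplications
Difference: 42875 - 117649 = -74774 (Strassen uses MORE here due to padding overhead — for small or just-over-power-of-2 n, padding can outweigh the per-level savings)

Standard: 42875 multiplications (35^3). Strassen: 117649 multiplications (7^6, after padding to 64x64). Strassen reduces 8 recursive multiplications to 7 at each level.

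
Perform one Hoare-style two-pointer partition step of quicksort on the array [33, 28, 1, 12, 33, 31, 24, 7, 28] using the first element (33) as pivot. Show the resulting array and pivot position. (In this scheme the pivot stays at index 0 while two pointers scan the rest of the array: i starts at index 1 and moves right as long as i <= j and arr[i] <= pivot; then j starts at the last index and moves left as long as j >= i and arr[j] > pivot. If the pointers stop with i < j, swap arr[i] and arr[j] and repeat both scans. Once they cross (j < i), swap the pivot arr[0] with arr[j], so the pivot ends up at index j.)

Hoare-style two-pointer partition with pivot = 33:

Initial array: [33, 28, 1, 12, 33, 31, 24, 7, 28]

Pointers start at i = 1, j = 8.
i ends at 9, j ends at 8: the pointers have crossed (j < i), so scanning stops.

Swap pivot arr[0] with arr[8] to place pivot at position 8: [28, 28, 1, 12, 33, 31, 24, 7, 33]
Pivot position: 8

After partitioning with pivot 33, the array becomes [28, 28, 1, 12, 33, 31, 24, 7, 33]. The pivot is placed at index 8. All elements to the left of the pivot are <= 33, and all elements to the right are > 33.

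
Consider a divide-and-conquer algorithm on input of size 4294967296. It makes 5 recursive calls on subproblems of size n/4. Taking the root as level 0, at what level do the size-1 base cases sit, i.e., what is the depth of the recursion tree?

For divide and conquer with division factor 4:

Problem sizes at each level:
Level 0: 4294967296
Level 1: 1073741824
Level 2: 268435456
Level 3: 67108864
Level 4: 16777216
Level 5: 4194304
Level 6: 1048576
Level 7: 262144
Level 8: 65536
Level 9: 16384
Level 10: 4096
Level 11: 1024
Level 12: 256
Level 13: 64
Level 14: 16
Level 15: 4
Level 16: 1

The root is level 0 and the size-1 base case is level 16 (the tree spans levels 0 through 16, i.e. 17 levels counting the root), so the depth is the number of divisions: log_4(4294967296) = 16

The recursion tree depth is log_4(4294967296) = 16. At each level, the problem size is divided by 4, so it takes 16 divisions to reduce to a base case of size 1. The algorithm makes 5 recursive calls at each level.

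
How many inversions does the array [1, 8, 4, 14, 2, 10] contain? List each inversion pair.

Finding inversions in [1, 8, 4, 14, 2, 10]:

(1, 2): arr[1]=8 > arr[2]=4
(1, 4): arr[1]=8 > arr[4]=2
(2, 4): arr[2]=4 > arr[4]=2
(3, 4): arr[3]=14 > arr[4]=2
(3, 5): arr[3]=14 > arr[5]=10

Total inversions: 5

The array has 5 inversion(s): (1,2), (1,4), (2,4), (3,4), (3,5). Each pair (i,j) satisfies i < j and arr[i] > arr[j].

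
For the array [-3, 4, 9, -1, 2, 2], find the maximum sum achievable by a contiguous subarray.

Using Kadane's algorithm on [-3, 4, 9, -1, 2, 2]:

Scanning through the array:
Position 1 (value 4): max_ending_here = 4, max_so_far = 4
Position 2 (value 9): max_ending_here = 13, max_so_far = 13
Position 3 (value -1): max_ending_here = 12, max_so_far = 13
Position 4 (value 2): max_ending_here = 14, max_so_far = 14
Position 5 (value 2): max_ending_here = 16, max_so_far = 16

Maximum subarray: [4, 9, -1, 2, 2]
Maximum sum: 16

The maximum subarray is [4, 9, -1, 2, 2] with sum 16. This subarray runs from index 1 to index 5.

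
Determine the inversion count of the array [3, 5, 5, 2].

Finding inversions in [3, 5, 5, 2]:

(0, 3): arr[0]=3 > arr[3]=2
(1, 3): arr[1]=5 > arr[3]=2
(2, 3): arr[2]=5 > arr[3]=2

Total inversions: 3

The array has 3 inversion(s): (0,3), (1,3), (2,3). Each pair (i,j) satisfies i < j and arr[i] > arr[j].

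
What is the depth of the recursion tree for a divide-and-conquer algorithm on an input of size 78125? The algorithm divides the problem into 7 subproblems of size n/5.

For divide and conquer with division factor 5:

Problem sizes at each level:
Level 0: 78125
Level 1: 15625
Level 2: 3125
Level 3: 625
Level 4: 125
Level 5: 25
Level 6: 5
Level 7: 1

The root is level 0 and the size-1 base case is level 7 (the tree spans levels 0 through 7, i.e. 8 levels counting the root), so the depth is the number of divisions: log_5(78125) = 7

The recursion tree depth is log_5(78125) = 7. At each level, the problem size is divided by 5, so it takes 7 divisions to reduce to a base case of size 1. The algorithm makes 7 recursive calls at each level.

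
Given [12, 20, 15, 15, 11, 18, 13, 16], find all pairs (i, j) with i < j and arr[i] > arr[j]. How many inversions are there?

Finding inversions in [12, 20, 15, 15, 11, 18, 13, 16]:

(0, 4): arr[0]=12 > arr[4]=11
(1, 2): arr[1]=20 > arr[2]=15
(1, 3): arr[1]=20 > arr[3]=15
(1, 4): arr[1]=20 > arr[4]=11
(1, 5): arr[1]=20 > arr[5]=18
(1, 6): arr[1]=20 > arr[6]=13
(1, 7): arr[1]=20 > arr[7]=16
(2, 4): arr[2]=15 > arr[4]=11
(2, 6): arr[2]=15 > arr[6]=13
(3, 4): arr[3]=15 > arr[4]=11
(3, 6): arr[3]=15 > arr[6]=13
(5, 6): arr[5]=18 > arr[6]=13
(5, 7): arr[5]=18 > arr[7]=16

Total inversions: 13

The array has 13 inversion(s): (0,4), (1,2), (1,3), (1,4), (1,5), (1,6), (1,7), (2,4), (2,6), (3,4), (3,6), (5,6), (5,7). Each pair (i,j) satisfies i < j and arr[i] > arr[j].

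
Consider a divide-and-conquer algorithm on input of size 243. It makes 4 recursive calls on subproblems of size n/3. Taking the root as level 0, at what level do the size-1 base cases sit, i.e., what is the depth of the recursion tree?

For divide and conquer with division factor 3:

Problem sizes at each level:
Level 0: 243
Level 1: 81
Level 2: 27
Level 3: 9
Level 4: 3
Level 5: 1

The root is level 0 and the size-1 base case is level 5 (the tree spans levels 0 through 5, i.e. 6 levels counting the root), so the depth is the number of divisions: log_3(243) = 5

The recursion tree depth is log_3(243) = 5. At each level, the problem size is divided by 3, so it takes 5 divisions to reduce to a base case of size 1. The algorithm makes 4 recursive calls at each level.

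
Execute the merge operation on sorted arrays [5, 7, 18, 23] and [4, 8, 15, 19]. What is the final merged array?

Merging process:

Compare 5 vs 4: take 4 from right. Merged: [4]
Compare 5 vs 8: take 5 from left. Merged: [4, 5]
Compare 7 vs 8: take 7 from left. Merged: [4, 5, 7]
Compare 18 vs 8: take 8 from right. Merged: [4, 5, 7, 8]
Compare 18 vs 15: take 15 from right. Merged: [4, 5, 7, 8, 15]
Compare 18 vs 19: take 18 from left. Merged: [4, 5, 7, 8, 15, 18]
Compare 23 vs 19: take 19 from right. Merged: [4, 5, 7, 8, 15, 18, 19]
Append remaining from left: [23]. Merged: [4, 5, 7, 8, 15, 18, 19, 23]

Final merged array: [4, 5, 7, 8, 15, 18, 19, 23]
Total comparisons: 7

The merged array is [4, 5, 7, 8, 15, 18, 19, 23], requiring 7 comparisons. The merge step runs in O(n) time where n is the total number of elements.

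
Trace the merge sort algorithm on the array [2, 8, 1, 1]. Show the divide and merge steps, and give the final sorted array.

Merge sort trace:

Split: [2, 8, 1, 1] -> [2, 8] and [1, 1]
  Split: [2, 8] -> [2] and [8]
  Merge: [2] + [8] -> [2, 8]
  Split: [1, 1] -> [1] and [1]
  Merge: [1] + [1] -> [1, 1]
Merge: [2, 8] + [1, 1] -> [1, 1, 2, 8]

Final sorted array: [1, 1, 2, 8]

The merge sort proceeds by recursively splitting the array and merging sorted halves.
After all merges, the sorted array is [1, 1, 2, 8].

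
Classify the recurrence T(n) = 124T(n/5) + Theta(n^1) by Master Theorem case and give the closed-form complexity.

Master Theorem for T(n) = 124T(n/5) + O(n^1):

a = 124, b = 5, c = 1
log_b(a) = log_5(124) = 2.9950

Case 1: c = 1 < log_5(124) = 2.9950
T(n) = O(n^(log_5 124))

For T(n) = 124T(n/5) + O(n^1): log_5(124) = 2.9950. This is Case 1 of the Master Theorem (c < log_b(a), work dominated by leaves), giving O(n^(log_5 124)).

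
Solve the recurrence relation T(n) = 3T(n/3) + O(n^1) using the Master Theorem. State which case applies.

Master Theorem for T(n) = 3T(n/3) + O(n^1):

a = 3, b = 3, c = 1
log_b(a) = log_3(3) = 1.0000

Case 2: c = 1 = log_3(3) = 1.0000
T(n) = O(n^1 log n) = O(n log n)

For T(n) = 3T(n/3) + O(n^1): log_3(3) = 1.0000. This is Case 2 of the Master Theorem (c = log_b(a), equal work at all levels), giving O(n log n).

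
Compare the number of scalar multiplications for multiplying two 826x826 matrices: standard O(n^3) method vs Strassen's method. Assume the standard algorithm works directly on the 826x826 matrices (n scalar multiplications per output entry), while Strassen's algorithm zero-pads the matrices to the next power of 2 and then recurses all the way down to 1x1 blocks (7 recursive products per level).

Matrix multiplication for 826x826 matrices:

Strassen's algorithm requires power-of-2 dimensions. Pad 826x826 to 1024x1024 (next power of 2).

Standard algorithm: 826^3 = 563559976 multiplications
Strassen's algorithm: 7^(log2(1024)) = 7^10 = 282475249 multiplications
Savings: 563559976 - 282475249 = 281084727 multiplications

Standard: 563559976 multiplications (826^3). Strassen: 282475249 multiplications (7^10, after padding to 1024x1024). Strassen reduces 8 recursive multiplications to 7 at each level.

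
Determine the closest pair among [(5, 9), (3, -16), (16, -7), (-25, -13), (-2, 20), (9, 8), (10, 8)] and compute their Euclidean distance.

Computing all pairwise distances among 7 points:

d((5, 9), (3, -16)) = 25.0799
d((5, 9), (16, -7)) = 19.4165
d((5, 9), (-25, -13)) = 37.2022
d((5, 9), (-2, 20)) = 13.0384
d((5, 9), (9, 8)) = 4.1231
d((5, 9), (10, 8)) = 5.099
d((3, -16), (16, -7)) = 15.8114
d((3, -16), (-25, -13)) = 28.1603
d((3, -16), (-2, 20)) = 36.3456
d((3, -16), (9, 8)) = 24.7386
d((3, -16), (10, 8)) = 25.0
d((16, -7), (-25, -13)) = 41.4367
d((16, -7), (-2, 20)) = 32.45
d((16, -7), (9, 8)) = 16.5529
d((16, -7), (10, 8)) = 16.1555
d((-25, -13), (-2, 20)) = 40.2244
d((-25, -13), (9, 8)) = 39.9625
d((-25, -13), (10, 8)) = 40.8167
d((-2, 20), (9, 8)) = 16.2788
d((-2, 20), (10, 8)) = 16.9706
d((9, 8), (10, 8)) = 1.0 <-- minimum

Closest pair: (9, 8) and (10, 8) with distance 1.0

The closest pair is (9, 8) and (10, 8) with Euclidean distance 1.0. For 7 points, brute-force pairwise comparison is shown above. For large n, the divide-and-conquer algorithm (sort by x, recurse on halves, check the dividing strip) achieves O(n log n).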